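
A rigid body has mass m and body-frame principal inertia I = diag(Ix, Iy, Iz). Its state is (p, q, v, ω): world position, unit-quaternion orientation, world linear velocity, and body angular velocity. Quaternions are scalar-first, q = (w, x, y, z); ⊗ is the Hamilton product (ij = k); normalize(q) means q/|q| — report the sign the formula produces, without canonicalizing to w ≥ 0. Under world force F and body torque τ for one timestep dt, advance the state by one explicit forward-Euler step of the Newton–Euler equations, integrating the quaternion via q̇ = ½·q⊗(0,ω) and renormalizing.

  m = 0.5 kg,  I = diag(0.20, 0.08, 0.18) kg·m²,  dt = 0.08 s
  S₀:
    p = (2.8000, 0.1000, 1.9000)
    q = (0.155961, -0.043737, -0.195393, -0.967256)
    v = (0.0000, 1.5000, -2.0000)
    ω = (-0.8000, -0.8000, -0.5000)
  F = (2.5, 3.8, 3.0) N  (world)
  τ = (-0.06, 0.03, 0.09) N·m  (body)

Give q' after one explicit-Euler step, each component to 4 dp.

q⊗(0,ω) = (-0.6749320, -0.8008771, 0.6271675, -0.1993053)
updated quaternion q' = (0.1288, -0.0757, -0.1701, -0.9740)

q' = (0.1288, -0.0757, -0.1701, -0.9740)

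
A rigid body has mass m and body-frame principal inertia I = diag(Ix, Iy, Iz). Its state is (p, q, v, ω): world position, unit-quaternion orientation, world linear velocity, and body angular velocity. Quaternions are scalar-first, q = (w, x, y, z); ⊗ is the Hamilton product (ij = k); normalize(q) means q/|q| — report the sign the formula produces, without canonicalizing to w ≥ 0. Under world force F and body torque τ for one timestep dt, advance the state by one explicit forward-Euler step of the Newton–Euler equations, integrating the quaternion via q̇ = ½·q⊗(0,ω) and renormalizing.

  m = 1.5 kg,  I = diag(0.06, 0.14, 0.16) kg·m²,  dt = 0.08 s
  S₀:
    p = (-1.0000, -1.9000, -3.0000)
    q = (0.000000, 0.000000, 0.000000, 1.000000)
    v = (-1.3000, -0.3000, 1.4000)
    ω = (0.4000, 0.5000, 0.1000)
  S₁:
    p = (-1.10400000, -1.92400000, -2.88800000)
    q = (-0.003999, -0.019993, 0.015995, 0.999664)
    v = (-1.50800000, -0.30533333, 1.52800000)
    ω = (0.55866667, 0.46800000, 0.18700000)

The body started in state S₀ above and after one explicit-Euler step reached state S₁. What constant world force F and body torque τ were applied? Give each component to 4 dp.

rate change Δω = (0.15866667, -0.03200000, 0.08700000)
gyro term ω₀×Iω₀ = (0.0010, -0.0040, 0.0160)
applied torque τ = (0.1200, -0.0600, 0.1900)
velocity change Δv = (-0.20800000, -0.00533333, 0.12800000)
F = m·Δv/dt = (-3.9000, -0.1000, 2.4000)

F = (-3.9000, -0.1000, 2.4000)
τ = (0.1200, -0.0600, 0.1900)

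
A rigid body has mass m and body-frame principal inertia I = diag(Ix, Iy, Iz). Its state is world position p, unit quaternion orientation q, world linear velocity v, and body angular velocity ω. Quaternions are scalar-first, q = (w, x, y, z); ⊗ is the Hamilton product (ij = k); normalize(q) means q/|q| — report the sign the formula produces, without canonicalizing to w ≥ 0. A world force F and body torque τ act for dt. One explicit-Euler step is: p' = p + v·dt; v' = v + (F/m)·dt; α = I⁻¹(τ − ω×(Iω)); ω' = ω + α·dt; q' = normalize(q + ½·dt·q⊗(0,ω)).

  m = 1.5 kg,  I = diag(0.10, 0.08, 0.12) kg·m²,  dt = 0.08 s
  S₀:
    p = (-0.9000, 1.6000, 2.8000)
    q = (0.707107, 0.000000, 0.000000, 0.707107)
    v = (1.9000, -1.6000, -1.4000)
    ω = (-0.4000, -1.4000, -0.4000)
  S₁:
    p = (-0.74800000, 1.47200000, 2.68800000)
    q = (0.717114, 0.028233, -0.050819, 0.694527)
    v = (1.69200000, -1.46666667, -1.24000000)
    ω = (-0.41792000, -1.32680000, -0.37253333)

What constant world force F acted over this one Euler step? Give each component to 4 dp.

v₁ − v₀ = (-0.20800000, 0.13333333, 0.16000000)
m·(v₁−v₀)/dt = (-3.9000, 2.5000, 3.0000)

F = (-3.9000, 2.5000, 3.0000)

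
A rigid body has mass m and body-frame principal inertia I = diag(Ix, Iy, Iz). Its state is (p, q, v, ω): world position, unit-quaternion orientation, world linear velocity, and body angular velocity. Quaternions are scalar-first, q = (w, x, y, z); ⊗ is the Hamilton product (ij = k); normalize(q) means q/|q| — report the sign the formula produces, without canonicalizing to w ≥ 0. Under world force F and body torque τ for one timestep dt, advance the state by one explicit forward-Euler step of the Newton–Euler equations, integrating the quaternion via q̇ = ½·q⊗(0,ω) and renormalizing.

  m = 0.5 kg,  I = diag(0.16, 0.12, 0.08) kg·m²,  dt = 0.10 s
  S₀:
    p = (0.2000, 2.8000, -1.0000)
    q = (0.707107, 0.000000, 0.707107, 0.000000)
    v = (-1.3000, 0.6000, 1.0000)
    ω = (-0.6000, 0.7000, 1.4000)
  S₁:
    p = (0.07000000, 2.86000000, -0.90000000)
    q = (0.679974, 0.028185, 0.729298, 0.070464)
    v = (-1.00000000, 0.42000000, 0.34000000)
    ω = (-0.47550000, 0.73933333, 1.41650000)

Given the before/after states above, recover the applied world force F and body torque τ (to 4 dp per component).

v₁ − v₀ = (0.30000000, -0.18000000, -0.66000000)
applied force F = (1.5000, -0.9000, -3.3000)
Δω = ω₁−ω₀ = (0.12450000, 0.03933333, 0.01650000)
ω₀×(Iω₀) = (-0.0392, -0.0672, 0.0168)
applied torque τ = (0.1600, -0.0200, 0.0300)

F = (1.5000, -0.9000, -3.3000)
τ = (0.1600, -0.0200, 0.0300)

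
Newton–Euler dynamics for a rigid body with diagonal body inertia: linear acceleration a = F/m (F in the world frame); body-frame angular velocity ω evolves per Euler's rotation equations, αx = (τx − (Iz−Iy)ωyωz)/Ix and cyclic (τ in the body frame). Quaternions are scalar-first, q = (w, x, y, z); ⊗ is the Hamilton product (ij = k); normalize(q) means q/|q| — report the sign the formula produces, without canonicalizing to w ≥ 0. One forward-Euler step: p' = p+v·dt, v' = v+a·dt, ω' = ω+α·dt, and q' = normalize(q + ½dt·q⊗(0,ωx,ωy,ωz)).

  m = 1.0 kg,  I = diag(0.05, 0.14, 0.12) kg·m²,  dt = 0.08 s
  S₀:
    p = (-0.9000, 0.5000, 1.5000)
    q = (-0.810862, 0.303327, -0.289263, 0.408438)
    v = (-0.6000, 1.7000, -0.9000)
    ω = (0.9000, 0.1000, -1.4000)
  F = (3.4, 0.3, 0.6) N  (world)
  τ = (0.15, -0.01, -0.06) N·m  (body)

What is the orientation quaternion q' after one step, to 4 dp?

2q̇ = q⊗(0,ω) = (0.3277452, -0.3656514, 0.7111658, 1.4258762)
updated quaternion q' = (-0.7960, 0.2881, -0.2602, 0.4644)

q' = (-0.7960, 0.2881, -0.2602, 0.4644)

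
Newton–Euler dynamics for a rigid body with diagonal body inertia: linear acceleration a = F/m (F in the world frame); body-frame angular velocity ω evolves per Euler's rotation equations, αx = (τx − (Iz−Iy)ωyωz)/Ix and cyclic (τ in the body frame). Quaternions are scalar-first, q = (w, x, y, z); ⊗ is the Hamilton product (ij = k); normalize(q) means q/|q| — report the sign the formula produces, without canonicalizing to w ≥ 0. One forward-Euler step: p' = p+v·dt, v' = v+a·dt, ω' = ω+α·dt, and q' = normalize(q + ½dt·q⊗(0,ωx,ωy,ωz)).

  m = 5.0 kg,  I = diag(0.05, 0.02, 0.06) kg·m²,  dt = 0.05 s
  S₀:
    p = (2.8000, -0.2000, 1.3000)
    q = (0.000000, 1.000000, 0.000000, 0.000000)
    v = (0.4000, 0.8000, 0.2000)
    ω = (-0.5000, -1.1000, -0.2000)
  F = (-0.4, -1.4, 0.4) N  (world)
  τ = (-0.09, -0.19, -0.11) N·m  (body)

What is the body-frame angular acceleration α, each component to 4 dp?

α = (-1.9760, -9.4500, -1.5583)

gyro term ω×Iω = (0.0088, -0.0010, -0.0165)
α = I⁻¹(τ − ω×Iω) = (-1.9760, -9.4500, -1.5583)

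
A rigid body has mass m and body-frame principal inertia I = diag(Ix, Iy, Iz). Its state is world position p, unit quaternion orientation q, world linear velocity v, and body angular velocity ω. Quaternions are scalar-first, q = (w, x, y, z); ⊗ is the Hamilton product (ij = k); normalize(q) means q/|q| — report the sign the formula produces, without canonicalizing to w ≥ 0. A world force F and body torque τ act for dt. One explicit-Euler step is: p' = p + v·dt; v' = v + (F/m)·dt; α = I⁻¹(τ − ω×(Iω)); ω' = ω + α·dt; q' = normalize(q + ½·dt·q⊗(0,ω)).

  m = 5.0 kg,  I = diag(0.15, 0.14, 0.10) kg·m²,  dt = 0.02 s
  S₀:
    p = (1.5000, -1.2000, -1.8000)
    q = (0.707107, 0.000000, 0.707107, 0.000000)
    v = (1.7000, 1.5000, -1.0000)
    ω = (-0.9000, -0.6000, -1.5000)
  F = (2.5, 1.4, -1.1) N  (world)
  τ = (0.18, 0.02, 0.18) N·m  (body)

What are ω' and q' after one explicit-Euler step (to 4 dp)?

ω' = (-0.8712, -0.6068, -1.4629)
q' = (0.7112, -0.0170, 0.7027, -0.0042)

gyro term ω×Iω = (-0.0360, 0.0675, -0.0054)
angular accel α = (1.4400, -0.3393, 1.8540)
ω' = ω + α·dt = (-0.8712, -0.6068, -1.4629)
2q̇ = q⊗(0,ω) = (0.4242642, -1.6970568, -0.4242642, -0.4242642)
q' = normalize(q + ½dt·q⊗(0,ω)) = (0.7112, -0.0170, 0.7027, -0.0042)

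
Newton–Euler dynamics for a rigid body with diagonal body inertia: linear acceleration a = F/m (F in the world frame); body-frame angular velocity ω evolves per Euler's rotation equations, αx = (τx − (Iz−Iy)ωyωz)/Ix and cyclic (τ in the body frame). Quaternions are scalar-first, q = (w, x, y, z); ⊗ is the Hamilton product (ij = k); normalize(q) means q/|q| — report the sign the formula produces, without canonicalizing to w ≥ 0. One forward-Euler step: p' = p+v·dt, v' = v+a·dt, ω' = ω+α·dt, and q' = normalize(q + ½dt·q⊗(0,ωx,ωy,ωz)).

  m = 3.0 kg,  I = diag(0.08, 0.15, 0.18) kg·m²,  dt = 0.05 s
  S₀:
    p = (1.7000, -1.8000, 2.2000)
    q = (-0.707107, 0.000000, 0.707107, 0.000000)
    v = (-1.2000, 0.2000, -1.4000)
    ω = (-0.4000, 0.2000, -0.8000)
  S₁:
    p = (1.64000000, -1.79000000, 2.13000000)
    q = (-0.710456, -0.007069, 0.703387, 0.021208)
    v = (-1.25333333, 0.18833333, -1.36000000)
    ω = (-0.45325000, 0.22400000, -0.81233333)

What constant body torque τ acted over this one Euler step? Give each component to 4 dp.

rate change Δω = (-0.05325000, 0.02400000, -0.01233333)
precession coupling = (-0.0048, -0.0320, -0.0056)
τ = I·(Δω/dt) + ω₀×(Iω₀) = (-0.0900, 0.0400, -0.0500)

τ = (-0.0900, 0.0400, -0.0500)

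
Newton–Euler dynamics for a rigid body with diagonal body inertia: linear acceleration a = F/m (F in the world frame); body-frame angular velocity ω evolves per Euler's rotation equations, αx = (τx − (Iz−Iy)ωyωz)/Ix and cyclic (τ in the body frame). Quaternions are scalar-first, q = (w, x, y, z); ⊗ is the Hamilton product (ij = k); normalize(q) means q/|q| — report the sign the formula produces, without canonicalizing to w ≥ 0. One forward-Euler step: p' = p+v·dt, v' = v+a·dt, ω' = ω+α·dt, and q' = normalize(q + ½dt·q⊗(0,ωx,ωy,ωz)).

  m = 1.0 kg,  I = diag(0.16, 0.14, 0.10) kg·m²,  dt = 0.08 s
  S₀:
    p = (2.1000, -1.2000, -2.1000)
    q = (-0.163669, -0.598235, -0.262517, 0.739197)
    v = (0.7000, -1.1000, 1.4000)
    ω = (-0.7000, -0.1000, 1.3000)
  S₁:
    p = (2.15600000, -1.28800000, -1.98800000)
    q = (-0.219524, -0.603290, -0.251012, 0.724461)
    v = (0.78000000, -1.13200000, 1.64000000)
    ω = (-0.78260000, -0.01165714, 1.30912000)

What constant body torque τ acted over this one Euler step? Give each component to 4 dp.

τ = (-0.1600, 0.1000, 0.0100)

rate change Δω = (-0.08260000, 0.08834286, 0.00912000)
gyro term ω₀×Iω₀ = (0.0052, -0.0546, -0.0014)
applied torque τ = (-0.1600, 0.1000, 0.0100)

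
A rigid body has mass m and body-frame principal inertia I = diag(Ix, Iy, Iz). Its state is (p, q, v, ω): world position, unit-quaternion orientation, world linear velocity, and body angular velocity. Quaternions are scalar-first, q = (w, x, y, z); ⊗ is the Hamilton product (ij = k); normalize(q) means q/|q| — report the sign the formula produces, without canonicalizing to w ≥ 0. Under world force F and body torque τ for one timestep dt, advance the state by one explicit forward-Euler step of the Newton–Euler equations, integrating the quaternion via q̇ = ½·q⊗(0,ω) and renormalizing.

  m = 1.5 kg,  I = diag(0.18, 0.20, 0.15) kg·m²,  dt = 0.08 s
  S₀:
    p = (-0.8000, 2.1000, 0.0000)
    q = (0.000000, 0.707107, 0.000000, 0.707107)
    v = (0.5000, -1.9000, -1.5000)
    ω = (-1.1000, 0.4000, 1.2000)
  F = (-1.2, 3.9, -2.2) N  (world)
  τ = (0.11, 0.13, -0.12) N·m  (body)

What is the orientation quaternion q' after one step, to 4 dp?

q' = (-0.0028, 0.6942, -0.0649, 0.7168)

Hamilton product q⊗(0,ω) = (-0.0707107, -0.2828428, -1.6263461, 0.2828428)
q' = normalize(q + ½dt·q⊗(0,ω)) = (-0.0028, 0.6942, -0.0649, 0.7168)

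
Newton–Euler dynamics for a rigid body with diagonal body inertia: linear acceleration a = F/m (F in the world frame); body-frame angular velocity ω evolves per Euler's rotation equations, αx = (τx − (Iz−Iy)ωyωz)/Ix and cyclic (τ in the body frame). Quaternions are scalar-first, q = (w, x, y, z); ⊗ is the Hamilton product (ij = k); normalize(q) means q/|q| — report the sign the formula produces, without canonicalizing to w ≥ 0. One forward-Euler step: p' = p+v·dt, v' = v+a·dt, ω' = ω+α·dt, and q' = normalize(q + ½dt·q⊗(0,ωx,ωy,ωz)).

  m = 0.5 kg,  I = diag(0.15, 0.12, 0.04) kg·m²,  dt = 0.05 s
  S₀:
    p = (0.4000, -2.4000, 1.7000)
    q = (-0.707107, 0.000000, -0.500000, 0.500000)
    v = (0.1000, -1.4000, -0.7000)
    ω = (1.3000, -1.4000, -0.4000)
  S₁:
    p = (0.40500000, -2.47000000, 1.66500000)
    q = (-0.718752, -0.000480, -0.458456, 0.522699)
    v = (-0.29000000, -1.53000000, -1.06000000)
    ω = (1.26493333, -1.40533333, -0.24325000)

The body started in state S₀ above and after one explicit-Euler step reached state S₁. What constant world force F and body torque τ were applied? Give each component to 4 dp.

F = (-3.9000, -1.3000, -3.6000)
τ = (-0.1500, -0.0700, 0.1800)

Δv = v₁−v₀ = (-0.39000000, -0.13000000, -0.36000000)
applied force F = (-3.9000, -1.3000, -3.6000)
rate change Δω = (-0.03506667, -0.00533333, 0.15675000)
gyro term ω₀×Iω₀ = (-0.0448, -0.0572, 0.0546)
applied torque τ = (-0.1500, -0.0700, 0.1800)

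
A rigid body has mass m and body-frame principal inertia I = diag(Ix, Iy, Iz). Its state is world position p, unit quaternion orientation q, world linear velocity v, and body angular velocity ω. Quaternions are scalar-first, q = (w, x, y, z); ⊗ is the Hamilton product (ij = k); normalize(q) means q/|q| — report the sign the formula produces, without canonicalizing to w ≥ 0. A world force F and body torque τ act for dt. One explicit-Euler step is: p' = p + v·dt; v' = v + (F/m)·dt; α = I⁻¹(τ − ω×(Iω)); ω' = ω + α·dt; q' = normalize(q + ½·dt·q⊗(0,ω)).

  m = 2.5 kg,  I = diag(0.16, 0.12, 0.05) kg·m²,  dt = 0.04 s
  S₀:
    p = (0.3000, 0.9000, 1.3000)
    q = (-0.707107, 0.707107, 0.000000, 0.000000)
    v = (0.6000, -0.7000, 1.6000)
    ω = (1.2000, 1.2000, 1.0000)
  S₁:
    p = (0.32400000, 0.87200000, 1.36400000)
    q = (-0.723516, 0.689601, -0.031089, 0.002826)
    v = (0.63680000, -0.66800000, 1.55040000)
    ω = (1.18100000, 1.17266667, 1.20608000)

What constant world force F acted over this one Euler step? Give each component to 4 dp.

F = (2.3000, 2.0000, -3.1000)

velocity change Δv = (0.03680000, 0.03200000, -0.04960000)
applied force F = (2.3000, 2.0000, -3.1000)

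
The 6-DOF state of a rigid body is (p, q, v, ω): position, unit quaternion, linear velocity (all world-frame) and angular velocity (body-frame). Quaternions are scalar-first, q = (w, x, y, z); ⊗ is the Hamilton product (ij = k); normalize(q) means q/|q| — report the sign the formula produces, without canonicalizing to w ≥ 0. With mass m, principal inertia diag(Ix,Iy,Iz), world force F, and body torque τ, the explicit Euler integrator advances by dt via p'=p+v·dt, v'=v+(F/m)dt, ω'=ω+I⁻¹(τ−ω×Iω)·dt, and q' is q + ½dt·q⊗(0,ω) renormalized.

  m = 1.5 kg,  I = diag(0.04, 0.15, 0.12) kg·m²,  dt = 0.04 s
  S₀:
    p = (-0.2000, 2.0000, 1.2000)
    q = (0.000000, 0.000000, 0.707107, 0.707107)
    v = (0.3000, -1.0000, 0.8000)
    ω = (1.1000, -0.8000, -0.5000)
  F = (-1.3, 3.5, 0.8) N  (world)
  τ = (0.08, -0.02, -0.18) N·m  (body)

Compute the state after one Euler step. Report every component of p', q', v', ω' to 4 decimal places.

p' = (-0.1880, 1.9600, 1.2320)
q' = (0.0184, 0.0042, 0.7224, 0.6913)
v' = (0.2653, -0.9067, 0.8213)
ω' = (1.1920, -0.8171, -0.5277)

α = I⁻¹(τ − ω×Iω) = (2.3000, -0.4267, -0.6933)
ω + α·dt = (1.1920, -0.8171, -0.5277)
Hamilton product q⊗(0,ω) = (0.9192391, 0.2121321, 0.7778177, -0.7778177)
q + ½dt·q⊗(0,ω), renormalized = (0.0184, 0.0042, 0.7224, 0.6913)
a = F/m = (-0.8667, 2.3333, 0.5333)
p + v·dt = (-0.1880, 1.9600, 1.2320)
v' = v + a·dt = (0.2653, -0.9067, 0.8213)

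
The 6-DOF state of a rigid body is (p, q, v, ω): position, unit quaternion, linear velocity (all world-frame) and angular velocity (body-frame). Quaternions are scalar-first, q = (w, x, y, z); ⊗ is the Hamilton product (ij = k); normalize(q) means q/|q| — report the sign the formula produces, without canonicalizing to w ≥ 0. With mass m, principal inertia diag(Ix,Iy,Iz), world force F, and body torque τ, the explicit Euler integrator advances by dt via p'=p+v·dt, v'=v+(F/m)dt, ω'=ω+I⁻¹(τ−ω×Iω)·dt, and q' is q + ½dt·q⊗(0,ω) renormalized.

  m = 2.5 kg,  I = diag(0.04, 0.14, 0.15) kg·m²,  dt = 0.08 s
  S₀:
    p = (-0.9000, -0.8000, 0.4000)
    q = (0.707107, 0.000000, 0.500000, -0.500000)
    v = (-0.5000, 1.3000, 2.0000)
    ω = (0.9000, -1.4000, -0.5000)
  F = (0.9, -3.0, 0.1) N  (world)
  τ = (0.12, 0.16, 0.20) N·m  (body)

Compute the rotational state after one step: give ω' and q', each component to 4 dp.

ω' = (1.1260, -1.3369, -0.3261)
q' = (0.7234, -0.0125, 0.4413, -0.5309)

precession coupling ω×(Iω) = (0.0070, 0.0495, -0.1260)
α = I⁻¹(τ − ω×Iω) = (2.8250, 0.7893, 2.1733)
new body rate ω' = (1.1260, -1.3369, -0.3261)
2q̇ = q⊗(0,ω) = (0.4500000, -0.3136037, -1.4399498, -0.8035535)
updated quaternion q' = (0.7234, -0.0125, 0.4413, -0.5309)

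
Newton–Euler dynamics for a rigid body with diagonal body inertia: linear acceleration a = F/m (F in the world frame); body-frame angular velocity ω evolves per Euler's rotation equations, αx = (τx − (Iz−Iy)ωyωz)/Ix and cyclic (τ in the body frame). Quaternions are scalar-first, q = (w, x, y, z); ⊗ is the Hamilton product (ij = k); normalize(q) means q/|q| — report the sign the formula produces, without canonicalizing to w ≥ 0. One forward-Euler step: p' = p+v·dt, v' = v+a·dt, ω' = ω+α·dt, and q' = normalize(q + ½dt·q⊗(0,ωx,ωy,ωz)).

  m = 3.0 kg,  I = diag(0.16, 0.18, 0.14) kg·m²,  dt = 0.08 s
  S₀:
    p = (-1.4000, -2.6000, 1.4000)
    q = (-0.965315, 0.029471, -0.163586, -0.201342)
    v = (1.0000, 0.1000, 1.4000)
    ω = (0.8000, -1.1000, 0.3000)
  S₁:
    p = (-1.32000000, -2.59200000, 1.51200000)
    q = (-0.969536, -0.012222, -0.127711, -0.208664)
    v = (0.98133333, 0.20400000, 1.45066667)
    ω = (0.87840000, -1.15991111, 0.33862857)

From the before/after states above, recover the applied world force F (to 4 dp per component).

v₁ − v₀ = (-0.01866667, 0.10400000, 0.05066667)
m·(v₁−v₀)/dt = (-0.7000, 3.9000, 1.9000)

F = (-0.7000, 3.9000, 1.9000)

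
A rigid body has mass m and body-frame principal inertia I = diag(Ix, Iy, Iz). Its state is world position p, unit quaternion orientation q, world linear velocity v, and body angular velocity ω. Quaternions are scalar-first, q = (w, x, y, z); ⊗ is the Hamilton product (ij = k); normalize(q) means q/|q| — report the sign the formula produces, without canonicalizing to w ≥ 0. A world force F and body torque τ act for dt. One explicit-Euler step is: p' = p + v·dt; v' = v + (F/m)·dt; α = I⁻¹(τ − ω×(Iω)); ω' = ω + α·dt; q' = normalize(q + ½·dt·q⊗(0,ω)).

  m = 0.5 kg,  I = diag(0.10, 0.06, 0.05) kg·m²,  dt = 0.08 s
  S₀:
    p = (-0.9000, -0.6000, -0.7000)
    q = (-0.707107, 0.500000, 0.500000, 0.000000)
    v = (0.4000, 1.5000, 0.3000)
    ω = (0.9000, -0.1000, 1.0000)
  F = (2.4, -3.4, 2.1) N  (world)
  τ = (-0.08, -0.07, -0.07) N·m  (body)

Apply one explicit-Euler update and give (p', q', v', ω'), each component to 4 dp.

p' = (-0.8680, -0.4800, -0.6760)
q' = (-0.7221, 0.4938, 0.4821, -0.0482)
v' = (0.7840, 0.9560, 0.6360)
ω' = (0.8352, -0.2533, 0.8822)

a = F/m = (4.8000, -6.8000, 4.2000)
p' = p + v·dt = (-0.8680, -0.4800, -0.6760)
v + (F/m)dt = (0.7840, 0.9560, 0.6360)
angular accel α = (-0.8100, -1.9167, -1.4720)
new body rate ω' = (0.8352, -0.2533, 0.8822)
Hamilton product q⊗(0,ω) = (-0.4000000, -0.1363963, -0.4292893, -1.2071070)
q + ½dt·q⊗(0,ω), renormalized = (-0.7221, 0.4938, 0.4821, -0.0482)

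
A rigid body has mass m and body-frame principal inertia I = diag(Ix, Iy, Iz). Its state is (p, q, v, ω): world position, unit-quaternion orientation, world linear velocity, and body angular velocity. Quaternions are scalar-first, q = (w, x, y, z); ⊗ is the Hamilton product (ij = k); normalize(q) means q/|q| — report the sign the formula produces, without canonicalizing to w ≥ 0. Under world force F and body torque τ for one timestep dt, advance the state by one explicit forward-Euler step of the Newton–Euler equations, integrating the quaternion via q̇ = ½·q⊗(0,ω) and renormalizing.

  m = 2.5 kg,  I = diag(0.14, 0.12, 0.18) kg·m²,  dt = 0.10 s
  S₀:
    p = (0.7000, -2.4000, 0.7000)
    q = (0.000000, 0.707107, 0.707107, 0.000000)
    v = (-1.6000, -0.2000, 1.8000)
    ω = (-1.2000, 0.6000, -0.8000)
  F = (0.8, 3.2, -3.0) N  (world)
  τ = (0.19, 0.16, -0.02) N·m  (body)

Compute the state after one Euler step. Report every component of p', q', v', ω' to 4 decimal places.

α = I⁻¹(τ − ω×Iω) = (1.5629, 1.6533, -0.1911)
new body rate ω' = (-1.0437, 0.7653, -0.8191)
2q̇ = q⊗(0,ω) = (0.4242642, -0.5656856, 0.5656856, 1.2727926)
updated quaternion q' = (0.0211, 0.6768, 0.7332, 0.0634)
new position p' = (0.5400, -2.4200, 0.8800)
v' = v + a·dt = (-1.5680, -0.0720, 1.6800)

p' = (0.5400, -2.4200, 0.8800)
q' = (0.0211, 0.6768, 0.7332, 0.0634)
v' = (-1.5680, -0.0720, 1.6800)
ω' = (-1.0437, 0.7653, -0.8191)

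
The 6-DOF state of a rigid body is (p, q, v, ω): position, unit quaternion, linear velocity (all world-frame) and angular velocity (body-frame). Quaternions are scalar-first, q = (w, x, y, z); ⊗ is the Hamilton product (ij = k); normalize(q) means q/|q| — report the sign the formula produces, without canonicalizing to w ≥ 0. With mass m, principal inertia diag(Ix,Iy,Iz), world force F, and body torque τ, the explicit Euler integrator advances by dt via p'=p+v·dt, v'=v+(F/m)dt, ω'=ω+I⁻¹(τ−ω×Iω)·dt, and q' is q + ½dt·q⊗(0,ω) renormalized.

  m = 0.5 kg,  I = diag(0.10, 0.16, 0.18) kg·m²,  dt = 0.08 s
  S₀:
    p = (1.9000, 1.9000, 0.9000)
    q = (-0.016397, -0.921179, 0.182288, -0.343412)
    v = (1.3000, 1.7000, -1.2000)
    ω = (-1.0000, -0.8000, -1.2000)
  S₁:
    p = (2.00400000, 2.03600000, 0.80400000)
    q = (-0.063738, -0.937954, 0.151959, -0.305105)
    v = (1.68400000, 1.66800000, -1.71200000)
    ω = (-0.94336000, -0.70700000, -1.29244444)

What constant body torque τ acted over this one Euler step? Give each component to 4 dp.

τ = (0.0900, 0.0900, -0.1600)

ω₁ − ω₀ = (0.05664000, 0.09300000, -0.09244444)
I·α + gyro = (0.0900, 0.0900, -0.1600)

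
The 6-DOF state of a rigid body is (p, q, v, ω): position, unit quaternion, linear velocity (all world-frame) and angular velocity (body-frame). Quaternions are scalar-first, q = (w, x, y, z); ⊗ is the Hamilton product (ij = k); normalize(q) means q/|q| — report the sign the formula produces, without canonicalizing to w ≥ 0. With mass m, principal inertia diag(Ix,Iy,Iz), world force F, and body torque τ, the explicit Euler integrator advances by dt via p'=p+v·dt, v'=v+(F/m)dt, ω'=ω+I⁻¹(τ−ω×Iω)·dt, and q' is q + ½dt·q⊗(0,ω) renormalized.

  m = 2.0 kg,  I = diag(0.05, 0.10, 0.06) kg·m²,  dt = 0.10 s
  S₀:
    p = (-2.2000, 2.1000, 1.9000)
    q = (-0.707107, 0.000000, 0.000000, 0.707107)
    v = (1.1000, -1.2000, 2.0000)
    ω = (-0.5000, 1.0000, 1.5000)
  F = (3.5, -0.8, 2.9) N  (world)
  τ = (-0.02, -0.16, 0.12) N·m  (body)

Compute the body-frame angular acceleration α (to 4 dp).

precession coupling ω×(Iω) = (-0.0600, 0.0075, -0.0250)
(τ − ω×Iω)/I = (0.8000, -1.6750, 2.4167)

α = (0.8000, -1.6750, 2.4167)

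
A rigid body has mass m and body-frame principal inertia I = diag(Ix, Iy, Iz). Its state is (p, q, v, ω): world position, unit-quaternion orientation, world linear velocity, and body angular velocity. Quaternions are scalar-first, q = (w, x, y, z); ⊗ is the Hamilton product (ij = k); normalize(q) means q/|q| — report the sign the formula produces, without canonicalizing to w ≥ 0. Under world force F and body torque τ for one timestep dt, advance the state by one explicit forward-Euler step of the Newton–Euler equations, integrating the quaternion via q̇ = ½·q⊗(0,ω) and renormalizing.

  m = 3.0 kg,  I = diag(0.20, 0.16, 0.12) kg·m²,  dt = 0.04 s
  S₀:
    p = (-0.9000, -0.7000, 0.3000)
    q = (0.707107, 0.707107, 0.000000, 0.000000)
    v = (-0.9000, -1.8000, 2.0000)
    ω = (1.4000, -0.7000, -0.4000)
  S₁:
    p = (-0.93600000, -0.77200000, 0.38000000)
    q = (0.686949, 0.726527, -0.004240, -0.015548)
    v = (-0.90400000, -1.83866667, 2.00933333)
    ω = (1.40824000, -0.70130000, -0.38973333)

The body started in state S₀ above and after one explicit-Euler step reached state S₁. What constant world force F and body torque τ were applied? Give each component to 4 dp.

rate change Δω = (0.00824000, -0.00130000, 0.01026667)
gyro term ω₀×Iω₀ = (-0.0112, -0.0448, 0.0392)
applied torque τ = (0.0300, -0.0500, 0.0700)
velocity change Δv = (-0.00400000, -0.03866667, 0.00933333)
m·(v₁−v₀)/dt = (-0.3000, -2.9000, 0.7000)

F = (-0.3000, -2.9000, 0.7000)
τ = (0.0300, -0.0500, 0.0700)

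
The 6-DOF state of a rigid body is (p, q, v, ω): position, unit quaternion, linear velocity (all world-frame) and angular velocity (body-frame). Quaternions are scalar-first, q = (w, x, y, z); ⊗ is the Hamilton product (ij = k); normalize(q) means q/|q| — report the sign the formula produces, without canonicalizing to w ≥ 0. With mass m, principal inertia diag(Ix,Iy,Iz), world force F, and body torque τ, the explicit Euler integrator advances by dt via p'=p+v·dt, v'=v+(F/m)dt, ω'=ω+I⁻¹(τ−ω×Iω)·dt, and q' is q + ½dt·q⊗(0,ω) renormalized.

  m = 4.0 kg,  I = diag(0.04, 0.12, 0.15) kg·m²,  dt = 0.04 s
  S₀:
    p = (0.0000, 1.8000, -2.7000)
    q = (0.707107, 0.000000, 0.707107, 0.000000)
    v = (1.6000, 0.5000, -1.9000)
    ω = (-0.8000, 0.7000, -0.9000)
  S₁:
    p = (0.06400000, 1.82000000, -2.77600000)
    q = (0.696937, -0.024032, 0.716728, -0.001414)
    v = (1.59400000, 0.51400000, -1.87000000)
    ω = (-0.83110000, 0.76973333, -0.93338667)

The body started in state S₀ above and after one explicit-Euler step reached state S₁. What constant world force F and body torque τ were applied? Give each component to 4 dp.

F = (-0.6000, 1.4000, 3.0000)
τ = (-0.0500, 0.1300, -0.1700)

Δv = v₁−v₀ = (-0.00600000, 0.01400000, 0.03000000)
m·(v₁−v₀)/dt = (-0.6000, 1.4000, 3.0000)
ω₁ − ω₀ = (-0.03110000, 0.06973333, -0.03338667)
applied torque τ = (-0.0500, 0.1300, -0.1700)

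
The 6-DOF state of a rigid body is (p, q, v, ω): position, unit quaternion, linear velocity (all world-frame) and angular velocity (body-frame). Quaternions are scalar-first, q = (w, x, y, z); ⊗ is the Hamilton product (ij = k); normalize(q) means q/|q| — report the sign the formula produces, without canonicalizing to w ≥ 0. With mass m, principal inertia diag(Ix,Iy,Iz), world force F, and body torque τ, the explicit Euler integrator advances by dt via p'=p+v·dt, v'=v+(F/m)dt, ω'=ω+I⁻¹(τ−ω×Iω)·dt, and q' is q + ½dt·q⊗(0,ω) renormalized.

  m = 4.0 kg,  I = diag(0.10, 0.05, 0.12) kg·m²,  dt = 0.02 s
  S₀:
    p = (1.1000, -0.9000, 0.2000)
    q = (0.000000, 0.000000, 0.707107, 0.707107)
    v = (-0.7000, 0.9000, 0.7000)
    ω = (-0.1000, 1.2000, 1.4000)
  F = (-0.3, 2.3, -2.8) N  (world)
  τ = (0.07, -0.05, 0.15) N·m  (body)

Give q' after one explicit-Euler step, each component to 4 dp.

Hamilton product q⊗(0,ω) = (-1.8384782, 0.1414214, -0.0707107, 0.0707107)
q' = normalize(q + ½dt·q⊗(0,ω)) = (-0.0184, 0.0014, 0.7063, 0.7077)

q' = (-0.0184, 0.0014, 0.7063, 0.7077)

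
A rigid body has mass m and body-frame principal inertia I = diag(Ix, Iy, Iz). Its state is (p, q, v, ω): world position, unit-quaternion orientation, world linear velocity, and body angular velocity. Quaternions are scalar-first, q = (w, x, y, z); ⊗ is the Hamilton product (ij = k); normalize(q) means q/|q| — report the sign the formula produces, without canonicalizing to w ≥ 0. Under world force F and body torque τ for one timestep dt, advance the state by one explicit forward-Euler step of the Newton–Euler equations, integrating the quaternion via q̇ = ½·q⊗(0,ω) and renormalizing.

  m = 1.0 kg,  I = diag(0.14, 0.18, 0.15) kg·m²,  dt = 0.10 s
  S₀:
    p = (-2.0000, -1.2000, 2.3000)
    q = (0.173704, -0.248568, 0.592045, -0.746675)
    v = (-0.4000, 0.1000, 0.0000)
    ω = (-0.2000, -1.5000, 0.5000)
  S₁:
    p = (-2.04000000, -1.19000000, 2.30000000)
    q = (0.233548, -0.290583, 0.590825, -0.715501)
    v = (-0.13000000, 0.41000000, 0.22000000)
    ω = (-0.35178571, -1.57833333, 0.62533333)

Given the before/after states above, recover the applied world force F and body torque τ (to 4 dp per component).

F = (2.7000, 3.1000, 2.2000)
τ = (-0.1900, -0.1400, 0.2000)

Δω = ω₁−ω₀ = (-0.15178571, -0.07833333, 0.12533333)
precession coupling = (0.0225, 0.0010, 0.0120)
I·α + gyro = (-0.1900, -0.1400, 0.2000)
v₁ − v₀ = (0.27000000, 0.31000000, 0.22000000)
F = m·Δv/dt = (2.7000, 3.1000, 2.2000)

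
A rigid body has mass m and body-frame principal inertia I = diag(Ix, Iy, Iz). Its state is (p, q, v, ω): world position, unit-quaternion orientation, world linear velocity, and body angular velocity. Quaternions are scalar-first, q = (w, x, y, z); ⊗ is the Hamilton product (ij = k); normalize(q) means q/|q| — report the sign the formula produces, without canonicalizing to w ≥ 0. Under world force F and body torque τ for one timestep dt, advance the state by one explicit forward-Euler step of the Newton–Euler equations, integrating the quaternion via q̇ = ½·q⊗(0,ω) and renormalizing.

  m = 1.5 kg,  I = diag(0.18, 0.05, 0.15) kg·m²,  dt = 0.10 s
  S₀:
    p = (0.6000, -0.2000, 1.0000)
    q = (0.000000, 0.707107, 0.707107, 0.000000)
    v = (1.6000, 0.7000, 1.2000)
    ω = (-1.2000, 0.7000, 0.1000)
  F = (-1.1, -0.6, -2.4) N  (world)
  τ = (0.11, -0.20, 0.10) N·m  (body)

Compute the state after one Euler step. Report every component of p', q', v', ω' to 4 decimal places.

p' = (0.7600, -0.1300, 1.1200)
q' = (0.0176, 0.7089, 0.7019, 0.0670)
v' = (1.5267, 0.6600, 1.0400)
ω' = (-1.1428, 0.3072, 0.0939)

gyro term ω×Iω = (0.0070, -0.0036, 0.1092)
angular accel α = (0.5722, -3.9280, -0.0613)
new body rate ω' = (-1.1428, 0.3072, 0.0939)
2q̇ = q⊗(0,ω) = (0.3535535, 0.0707107, -0.0707107, 1.3435033)
q' = normalize(q + ½dt·q⊗(0,ω)) = (0.0176, 0.7089, 0.7019, 0.0670)
a = F/m = (-0.7333, -0.4000, -1.6000)
p + v·dt = (0.7600, -0.1300, 1.1200)
new velocity v' = (1.5267, 0.6600, 1.0400)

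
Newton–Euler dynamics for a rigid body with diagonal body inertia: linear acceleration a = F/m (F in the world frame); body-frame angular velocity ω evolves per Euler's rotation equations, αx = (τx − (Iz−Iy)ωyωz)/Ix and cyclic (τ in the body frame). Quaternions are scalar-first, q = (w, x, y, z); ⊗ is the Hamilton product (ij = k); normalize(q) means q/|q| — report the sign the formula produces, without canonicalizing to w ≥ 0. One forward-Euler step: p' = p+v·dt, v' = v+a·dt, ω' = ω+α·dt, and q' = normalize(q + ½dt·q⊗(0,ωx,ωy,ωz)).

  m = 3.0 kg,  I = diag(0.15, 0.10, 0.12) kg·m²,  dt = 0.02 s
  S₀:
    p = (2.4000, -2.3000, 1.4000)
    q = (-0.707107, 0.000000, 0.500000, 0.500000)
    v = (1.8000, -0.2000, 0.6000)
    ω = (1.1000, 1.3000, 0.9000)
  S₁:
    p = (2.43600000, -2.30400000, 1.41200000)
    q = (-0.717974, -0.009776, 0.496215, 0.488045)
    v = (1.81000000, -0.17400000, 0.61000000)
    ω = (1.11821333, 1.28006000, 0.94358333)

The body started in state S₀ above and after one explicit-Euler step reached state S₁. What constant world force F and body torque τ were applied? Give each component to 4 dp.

F = (1.5000, 3.9000, 1.5000)
τ = (0.1600, -0.0700, 0.1900)

rate change Δω = (0.01821333, -0.01994000, 0.04358333)
ω₀×(Iω₀) = (0.0234, 0.0297, -0.0715)
τ = I·(Δω/dt) + ω₀×(Iω₀) = (0.1600, -0.0700, 0.1900)
Δv = v₁−v₀ = (0.01000000, 0.02600000, 0.01000000)
applied force F = (1.5000, 3.9000, 1.5000)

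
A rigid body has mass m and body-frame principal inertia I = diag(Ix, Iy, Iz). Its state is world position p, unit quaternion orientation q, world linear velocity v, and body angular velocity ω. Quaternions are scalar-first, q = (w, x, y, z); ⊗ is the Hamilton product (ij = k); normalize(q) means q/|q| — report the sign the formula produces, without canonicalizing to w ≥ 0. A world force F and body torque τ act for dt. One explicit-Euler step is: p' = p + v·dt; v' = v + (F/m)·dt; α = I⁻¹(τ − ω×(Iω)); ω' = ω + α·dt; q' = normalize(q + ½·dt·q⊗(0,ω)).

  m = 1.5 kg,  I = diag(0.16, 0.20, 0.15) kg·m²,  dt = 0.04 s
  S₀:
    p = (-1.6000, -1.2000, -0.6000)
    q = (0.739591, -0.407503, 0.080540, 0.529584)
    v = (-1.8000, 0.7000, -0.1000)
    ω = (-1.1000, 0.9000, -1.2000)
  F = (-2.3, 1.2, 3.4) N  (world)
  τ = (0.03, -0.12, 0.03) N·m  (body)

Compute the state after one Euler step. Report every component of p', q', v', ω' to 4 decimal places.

linear accel F/m = (-1.5333, 0.8000, 2.2667)
p' = p + v·dt = (-1.6720, -1.1720, -0.6040)
v' = v + a·dt = (-1.8613, 0.7320, -0.0093)
ω×(Iω) gyroscopic = (0.0540, 0.0132, -0.0396)
angular accel α = (-0.1500, -0.6660, 0.4640)
ω + α·dt = (-1.1060, 0.8734, -1.1814)
Hamilton product q⊗(0,ω) = (0.1147615, -1.3868237, -0.4059141, -1.1656679)
updated quaternion q' = (0.7414, -0.4349, 0.0724, 0.5059)

p' = (-1.6720, -1.1720, -0.6040)
q' = (0.7414, -0.4349, 0.0724, 0.5059)
v' = (-1.8613, 0.7320, -0.0093)
ω' = (-1.1060, 0.8734, -1.1814)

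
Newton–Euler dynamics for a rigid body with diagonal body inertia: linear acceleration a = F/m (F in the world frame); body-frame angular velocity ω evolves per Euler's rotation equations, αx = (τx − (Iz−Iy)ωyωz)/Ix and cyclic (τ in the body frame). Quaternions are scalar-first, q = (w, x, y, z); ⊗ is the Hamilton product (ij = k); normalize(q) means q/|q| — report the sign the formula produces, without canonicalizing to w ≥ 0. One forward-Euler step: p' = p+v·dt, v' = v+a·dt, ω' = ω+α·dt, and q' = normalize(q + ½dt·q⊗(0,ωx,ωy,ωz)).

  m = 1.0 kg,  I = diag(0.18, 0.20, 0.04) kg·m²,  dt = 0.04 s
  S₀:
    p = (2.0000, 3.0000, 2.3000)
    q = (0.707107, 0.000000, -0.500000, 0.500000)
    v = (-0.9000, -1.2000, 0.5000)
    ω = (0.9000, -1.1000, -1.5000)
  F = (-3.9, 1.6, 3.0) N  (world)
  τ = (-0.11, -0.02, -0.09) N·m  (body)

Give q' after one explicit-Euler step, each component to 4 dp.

Hamilton product q⊗(0,ω) = (0.2000000, 1.9363963, -0.3278177, -0.6106605)
q' = normalize(q + ½dt·q⊗(0,ω)) = (0.7105, 0.0387, -0.5061, 0.4874)

q' = (0.7105, 0.0387, -0.5061, 0.4874)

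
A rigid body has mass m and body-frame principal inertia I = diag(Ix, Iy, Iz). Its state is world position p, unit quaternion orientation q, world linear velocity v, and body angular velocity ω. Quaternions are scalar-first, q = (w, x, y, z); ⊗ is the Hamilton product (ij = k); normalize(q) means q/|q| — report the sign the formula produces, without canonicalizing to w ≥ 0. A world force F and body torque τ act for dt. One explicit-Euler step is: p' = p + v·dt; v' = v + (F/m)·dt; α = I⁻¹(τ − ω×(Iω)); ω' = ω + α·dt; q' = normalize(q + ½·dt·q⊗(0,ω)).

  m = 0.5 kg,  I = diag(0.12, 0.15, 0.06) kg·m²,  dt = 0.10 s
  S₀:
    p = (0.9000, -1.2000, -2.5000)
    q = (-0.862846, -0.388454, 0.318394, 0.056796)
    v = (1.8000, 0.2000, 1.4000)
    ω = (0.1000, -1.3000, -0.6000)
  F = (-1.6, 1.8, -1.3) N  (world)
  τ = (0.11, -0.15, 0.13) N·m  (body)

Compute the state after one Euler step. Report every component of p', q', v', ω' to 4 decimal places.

linear accel F/m = (-3.2000, 3.6000, -2.6000)
p' = p + v·dt = (1.0800, -1.1800, -2.3600)
v + (F/m)dt = (1.4800, 0.5600, 1.1400)
gyro term ω×Iω = (-0.0702, -0.0036, -0.0039)
(τ − ω×Iω)/I = (1.5017, -0.9760, 2.2317)
ω' = ω + α·dt = (0.2502, -1.3976, -0.3768)
Hamilton product q⊗(0,ω) = (0.4868352, -0.2034862, 0.8943070, 0.9908584)
q + ½dt·q⊗(0,ω), renormalized = (-0.8364, -0.3976, 0.3622, 0.1061)

p' = (1.0800, -1.1800, -2.3600)
q' = (-0.8364, -0.3976, 0.3622, 0.1061)
v' = (1.4800, 0.5600, 1.1400)
ω' = (0.2502, -1.3976, -0.3768)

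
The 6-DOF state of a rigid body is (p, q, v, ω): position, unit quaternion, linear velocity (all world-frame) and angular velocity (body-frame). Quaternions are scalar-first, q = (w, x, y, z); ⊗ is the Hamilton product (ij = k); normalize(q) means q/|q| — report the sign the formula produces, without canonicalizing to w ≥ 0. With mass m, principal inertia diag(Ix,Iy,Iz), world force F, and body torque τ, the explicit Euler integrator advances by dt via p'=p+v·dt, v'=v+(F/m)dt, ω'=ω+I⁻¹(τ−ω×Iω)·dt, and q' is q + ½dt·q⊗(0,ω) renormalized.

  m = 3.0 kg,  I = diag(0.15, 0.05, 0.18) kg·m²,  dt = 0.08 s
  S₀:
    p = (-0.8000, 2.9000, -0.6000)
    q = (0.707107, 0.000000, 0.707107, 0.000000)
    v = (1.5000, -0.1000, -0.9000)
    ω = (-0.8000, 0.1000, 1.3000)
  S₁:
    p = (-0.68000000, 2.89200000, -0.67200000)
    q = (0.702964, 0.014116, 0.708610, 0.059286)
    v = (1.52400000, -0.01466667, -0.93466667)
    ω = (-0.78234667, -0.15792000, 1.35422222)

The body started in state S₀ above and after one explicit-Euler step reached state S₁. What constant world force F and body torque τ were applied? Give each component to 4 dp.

velocity change Δv = (0.02400000, 0.08533333, -0.03466667)
F = m·Δv/dt = (0.9000, 3.2000, -1.3000)
Δω = ω₁−ω₀ = (0.01765333, -0.25792000, 0.05422222)
I·α + gyro = (0.0500, -0.1300, 0.1300)

F = (0.9000, 3.2000, -1.3000)
τ = (0.0500, -0.1300, 0.1300)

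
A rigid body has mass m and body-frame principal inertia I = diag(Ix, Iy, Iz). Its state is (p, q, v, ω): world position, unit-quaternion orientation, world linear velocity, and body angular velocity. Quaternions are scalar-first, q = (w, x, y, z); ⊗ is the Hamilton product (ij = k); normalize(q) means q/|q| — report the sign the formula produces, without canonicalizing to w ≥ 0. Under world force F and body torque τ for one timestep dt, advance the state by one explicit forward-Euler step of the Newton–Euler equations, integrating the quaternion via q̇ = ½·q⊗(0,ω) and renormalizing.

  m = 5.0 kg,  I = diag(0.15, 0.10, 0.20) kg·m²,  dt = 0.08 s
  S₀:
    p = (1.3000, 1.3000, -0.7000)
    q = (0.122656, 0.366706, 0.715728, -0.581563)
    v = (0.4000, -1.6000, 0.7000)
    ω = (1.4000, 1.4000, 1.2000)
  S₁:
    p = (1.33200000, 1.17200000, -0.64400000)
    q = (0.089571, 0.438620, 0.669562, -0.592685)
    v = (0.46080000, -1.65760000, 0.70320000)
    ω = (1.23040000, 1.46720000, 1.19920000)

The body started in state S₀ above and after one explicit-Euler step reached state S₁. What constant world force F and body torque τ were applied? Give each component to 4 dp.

velocity change Δv = (0.06080000, -0.05760000, 0.00320000)
m·(v₁−v₀)/dt = (3.8000, -3.6000, 0.2000)
Δω = ω₁−ω₀ = (-0.16960000, 0.06720000, -0.00080000)
precession coupling = (0.1680, -0.0840, -0.0980)
I·α + gyro = (-0.1500, 0.0000, -0.1000)

F = (3.8000, -3.6000, 0.2000)
τ = (-0.1500, 0.0000, -0.1000)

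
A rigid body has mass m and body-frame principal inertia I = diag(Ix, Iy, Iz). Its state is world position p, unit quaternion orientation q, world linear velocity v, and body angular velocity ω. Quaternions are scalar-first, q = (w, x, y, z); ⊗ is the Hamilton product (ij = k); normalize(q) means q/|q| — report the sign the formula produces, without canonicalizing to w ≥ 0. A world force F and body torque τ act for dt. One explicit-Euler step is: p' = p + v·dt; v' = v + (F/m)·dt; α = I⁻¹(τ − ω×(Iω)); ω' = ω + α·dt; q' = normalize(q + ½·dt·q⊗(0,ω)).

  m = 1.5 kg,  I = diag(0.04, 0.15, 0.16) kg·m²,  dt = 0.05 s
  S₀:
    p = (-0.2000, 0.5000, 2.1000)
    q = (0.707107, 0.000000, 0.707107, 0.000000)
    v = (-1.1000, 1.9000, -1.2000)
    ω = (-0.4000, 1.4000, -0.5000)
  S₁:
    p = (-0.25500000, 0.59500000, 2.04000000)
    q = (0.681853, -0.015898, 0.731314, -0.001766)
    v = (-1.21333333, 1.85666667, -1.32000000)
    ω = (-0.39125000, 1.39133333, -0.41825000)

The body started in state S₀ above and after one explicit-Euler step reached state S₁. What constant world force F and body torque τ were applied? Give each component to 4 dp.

v₁ − v₀ = (-0.11333333, -0.04333333, -0.12000000)
m·(v₁−v₀)/dt = (-3.4000, -1.3000, -3.6000)
rate change Δω = (0.00875000, -0.00866667, 0.08175000)
I·α + gyro = (0.0000, -0.0500, 0.2000)

F = (-3.4000, -1.3000, -3.6000)
τ = (0.0000, -0.0500, 0.2000)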